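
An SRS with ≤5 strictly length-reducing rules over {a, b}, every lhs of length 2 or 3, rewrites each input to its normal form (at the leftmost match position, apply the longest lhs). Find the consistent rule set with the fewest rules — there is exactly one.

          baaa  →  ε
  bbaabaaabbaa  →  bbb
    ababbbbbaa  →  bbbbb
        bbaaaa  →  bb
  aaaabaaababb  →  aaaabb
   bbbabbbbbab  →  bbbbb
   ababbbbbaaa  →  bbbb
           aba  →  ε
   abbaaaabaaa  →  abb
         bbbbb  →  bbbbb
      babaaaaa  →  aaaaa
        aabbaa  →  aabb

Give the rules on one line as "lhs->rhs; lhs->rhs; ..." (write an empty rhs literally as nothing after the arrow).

  | baaa => ba => ε
  | bbaabaaabbaa => bbbaaabbaa => bbbabbaa => bbbaa => bbb
  | ababbbbbaa => bbbbbaa => bbbbb
  | bbaaaa => bbaa => bb

aba->; ba->; baa->b; bab->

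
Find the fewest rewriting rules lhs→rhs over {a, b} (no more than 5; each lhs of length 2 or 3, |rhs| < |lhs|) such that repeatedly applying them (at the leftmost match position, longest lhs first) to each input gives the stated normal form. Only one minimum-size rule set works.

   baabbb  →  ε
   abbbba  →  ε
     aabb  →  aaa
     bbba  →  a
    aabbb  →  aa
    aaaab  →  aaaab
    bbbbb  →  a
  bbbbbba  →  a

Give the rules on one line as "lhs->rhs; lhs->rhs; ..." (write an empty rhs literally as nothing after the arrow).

aba->; baa->; bb->a; bbb->

  | baabbb => bbb => ε
  | abbbba => aba => ε
  | aabb => aaa
  | bbba => a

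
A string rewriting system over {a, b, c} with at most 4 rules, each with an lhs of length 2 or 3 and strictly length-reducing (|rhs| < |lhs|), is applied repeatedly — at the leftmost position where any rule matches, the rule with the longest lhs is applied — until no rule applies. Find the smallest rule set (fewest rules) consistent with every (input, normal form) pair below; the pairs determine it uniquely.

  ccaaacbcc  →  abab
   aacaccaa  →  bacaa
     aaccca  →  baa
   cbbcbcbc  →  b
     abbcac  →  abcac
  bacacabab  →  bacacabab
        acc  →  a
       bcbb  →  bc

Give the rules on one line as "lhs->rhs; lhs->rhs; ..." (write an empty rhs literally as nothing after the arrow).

aac->ba; bb->b; cb->c; cc->

  | ccaaacbcc => aaacbcc => ababcc => abab
  | aacaccaa => baaccaa => bbacaa => bacaa
  | aaccca => bacca => baa
  | cbbcbcbc => cbcbcbc => ccbcbc => bcbc => bcc => b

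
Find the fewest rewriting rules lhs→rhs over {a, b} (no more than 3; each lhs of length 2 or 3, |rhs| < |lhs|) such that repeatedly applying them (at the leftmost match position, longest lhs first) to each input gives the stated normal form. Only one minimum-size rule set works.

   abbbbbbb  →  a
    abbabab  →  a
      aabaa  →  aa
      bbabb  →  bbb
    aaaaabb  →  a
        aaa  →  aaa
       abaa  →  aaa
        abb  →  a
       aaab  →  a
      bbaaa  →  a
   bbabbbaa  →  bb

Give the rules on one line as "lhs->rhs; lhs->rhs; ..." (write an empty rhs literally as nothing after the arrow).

  | abbbbbbb => abbbbbb => abbbbb => abbbb => abbb => abb => ab => a
  | abbabab => ababab => aabab => ab => a
  | aabaa => aa
  | bbabb => bbb

aab->; ab->a; ba->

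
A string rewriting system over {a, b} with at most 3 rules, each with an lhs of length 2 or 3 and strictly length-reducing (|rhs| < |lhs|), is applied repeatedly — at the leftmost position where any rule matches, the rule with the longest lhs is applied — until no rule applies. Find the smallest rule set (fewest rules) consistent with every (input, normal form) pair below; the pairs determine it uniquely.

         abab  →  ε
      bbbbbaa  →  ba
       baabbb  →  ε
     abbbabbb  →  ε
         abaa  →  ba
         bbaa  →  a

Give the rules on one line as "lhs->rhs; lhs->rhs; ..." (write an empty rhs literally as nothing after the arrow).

  | abab => bab => bb => ε
  | bbbbbaa => bbbaa => baa => ba
  | baabbb => babbb => bbbb => bb => ε
  | abbbabbb => bbbabbb => babbb => bbbb => bb => ε

aa->a; ab->b; bb->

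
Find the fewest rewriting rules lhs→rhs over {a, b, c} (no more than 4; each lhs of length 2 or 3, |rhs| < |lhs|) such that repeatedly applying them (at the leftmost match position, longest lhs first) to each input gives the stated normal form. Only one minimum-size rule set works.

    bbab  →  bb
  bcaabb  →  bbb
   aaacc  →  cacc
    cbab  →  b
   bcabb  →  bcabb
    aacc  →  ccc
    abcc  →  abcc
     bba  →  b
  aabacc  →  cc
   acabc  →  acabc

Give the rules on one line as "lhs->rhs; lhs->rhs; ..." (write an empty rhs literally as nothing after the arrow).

  | bbab => bb
  | bcaabb => bccbb => bcbb => bbb
  | aaacc => cacc
  | cbab => bab => b

aa->c; ba->; cb->b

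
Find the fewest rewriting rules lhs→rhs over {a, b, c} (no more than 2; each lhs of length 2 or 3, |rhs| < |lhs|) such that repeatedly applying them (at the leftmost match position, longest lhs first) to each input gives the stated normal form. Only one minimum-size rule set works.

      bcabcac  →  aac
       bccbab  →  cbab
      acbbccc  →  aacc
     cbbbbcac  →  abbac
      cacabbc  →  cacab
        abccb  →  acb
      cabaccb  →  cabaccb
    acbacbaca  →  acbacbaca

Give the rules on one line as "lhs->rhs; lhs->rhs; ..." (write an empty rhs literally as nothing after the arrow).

  | bcabcac => abcac => aac
  | bccbab => cbab
  | acbbccc => aabccc => aacc
  | cbbbbcac => abbbcac => abbac

bc->; cbb->ab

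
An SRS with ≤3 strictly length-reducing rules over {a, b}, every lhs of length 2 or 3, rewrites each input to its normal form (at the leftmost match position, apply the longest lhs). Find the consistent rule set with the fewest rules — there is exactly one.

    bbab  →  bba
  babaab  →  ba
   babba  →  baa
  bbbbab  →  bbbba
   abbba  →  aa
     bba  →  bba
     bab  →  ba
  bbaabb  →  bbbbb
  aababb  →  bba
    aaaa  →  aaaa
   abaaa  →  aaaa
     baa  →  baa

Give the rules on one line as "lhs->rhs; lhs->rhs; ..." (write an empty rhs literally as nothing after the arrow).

  | bbab => bba
  | babaab => baaab => babb => bab => ba
  | babba => baba => baa
  | bbbbab => bbbba

aab->bb; ab->a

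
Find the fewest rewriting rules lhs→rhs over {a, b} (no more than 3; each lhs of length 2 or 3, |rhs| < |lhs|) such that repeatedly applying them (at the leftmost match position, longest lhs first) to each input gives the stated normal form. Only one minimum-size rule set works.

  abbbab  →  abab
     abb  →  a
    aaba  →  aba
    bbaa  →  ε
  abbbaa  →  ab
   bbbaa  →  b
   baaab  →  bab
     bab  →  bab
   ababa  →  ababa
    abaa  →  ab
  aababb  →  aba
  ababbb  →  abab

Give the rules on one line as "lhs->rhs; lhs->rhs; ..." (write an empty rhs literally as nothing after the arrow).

aa->; aab->ab; bb->

  | abbbab => abab
  | abb => a
  | aaba => aba
  | bbaa => aa => ε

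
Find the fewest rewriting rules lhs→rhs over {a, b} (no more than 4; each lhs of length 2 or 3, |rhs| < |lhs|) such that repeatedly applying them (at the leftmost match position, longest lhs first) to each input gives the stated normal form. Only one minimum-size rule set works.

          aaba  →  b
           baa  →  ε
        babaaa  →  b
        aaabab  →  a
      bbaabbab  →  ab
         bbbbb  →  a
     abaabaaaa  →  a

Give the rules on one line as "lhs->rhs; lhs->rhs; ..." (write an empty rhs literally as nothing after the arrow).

  | aaba => bba => aa => b
  | baa => ε
  | babaaa => abaaa => aa => b
  | aaabab => babab => abab => aab => bb => a

aa->b; ba->a; baa->; bb->a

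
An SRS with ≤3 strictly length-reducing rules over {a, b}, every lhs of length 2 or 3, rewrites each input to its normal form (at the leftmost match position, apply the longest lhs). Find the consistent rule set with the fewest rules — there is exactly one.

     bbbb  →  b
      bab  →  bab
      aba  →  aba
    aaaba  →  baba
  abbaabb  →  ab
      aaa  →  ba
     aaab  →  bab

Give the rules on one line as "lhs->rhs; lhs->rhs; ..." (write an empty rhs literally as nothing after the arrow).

aa->b; bb->b

  | bbbb => bbb => bb => b
  | bab
  | aba
  | aaaba => baba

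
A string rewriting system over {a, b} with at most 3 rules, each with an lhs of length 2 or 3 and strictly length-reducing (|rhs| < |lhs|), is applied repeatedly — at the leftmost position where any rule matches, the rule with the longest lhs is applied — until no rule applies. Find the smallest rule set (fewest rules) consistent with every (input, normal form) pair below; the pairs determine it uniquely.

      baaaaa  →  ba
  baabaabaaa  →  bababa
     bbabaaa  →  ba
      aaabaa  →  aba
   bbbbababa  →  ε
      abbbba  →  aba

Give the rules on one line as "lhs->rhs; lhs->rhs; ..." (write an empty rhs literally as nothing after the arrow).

aa->a; abb->ab; bba->

  | baaaaa => baaaa => baaa => baa => ba
  | baabaabaaa => babaabaaa => bababaaa => bababaa => bababa
  | bbabaaa => baaa => baa => ba
  | aaabaa => aabaa => abaa => aba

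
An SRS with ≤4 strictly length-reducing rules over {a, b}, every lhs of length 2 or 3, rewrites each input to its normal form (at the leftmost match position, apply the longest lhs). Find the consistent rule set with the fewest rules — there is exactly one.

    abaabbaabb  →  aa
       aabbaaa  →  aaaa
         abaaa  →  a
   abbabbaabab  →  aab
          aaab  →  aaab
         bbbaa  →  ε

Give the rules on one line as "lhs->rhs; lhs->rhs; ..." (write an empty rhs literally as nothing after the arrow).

  | abaabbaabb => bbabbaabb => bbaabb => abb => aa
  | aabbaaa => aaaa
  | abaaa => bbaa => a
  | abbabbaabab => abbaabab => aabab => abbb => aab

aba->bb; bb->a; bba->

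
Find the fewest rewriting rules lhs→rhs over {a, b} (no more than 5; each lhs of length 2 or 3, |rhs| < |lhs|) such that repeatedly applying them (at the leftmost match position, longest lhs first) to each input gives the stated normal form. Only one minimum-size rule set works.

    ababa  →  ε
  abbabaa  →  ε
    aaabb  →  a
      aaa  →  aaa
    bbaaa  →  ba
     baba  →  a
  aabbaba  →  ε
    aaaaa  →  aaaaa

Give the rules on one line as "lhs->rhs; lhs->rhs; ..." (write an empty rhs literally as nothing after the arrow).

ab->; aba->b; bb->a; bba->ab

  | ababa => bba => ab => ε
  | abbabaa => babaa => bba => ab => ε
  | aaabb => aab => a
  | aaa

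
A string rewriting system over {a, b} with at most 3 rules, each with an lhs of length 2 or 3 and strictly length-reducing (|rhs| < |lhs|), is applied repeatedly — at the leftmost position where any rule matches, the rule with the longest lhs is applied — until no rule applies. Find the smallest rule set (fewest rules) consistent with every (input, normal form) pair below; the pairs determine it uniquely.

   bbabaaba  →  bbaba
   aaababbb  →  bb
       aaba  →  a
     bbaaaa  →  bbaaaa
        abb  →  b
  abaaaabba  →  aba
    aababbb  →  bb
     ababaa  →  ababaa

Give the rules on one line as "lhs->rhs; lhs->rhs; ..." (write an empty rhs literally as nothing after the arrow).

aab->; abb->b

  | bbabaaba => bbaba
  | aaababbb => aabbb => bb
  | aaba => a
  | bbaaaa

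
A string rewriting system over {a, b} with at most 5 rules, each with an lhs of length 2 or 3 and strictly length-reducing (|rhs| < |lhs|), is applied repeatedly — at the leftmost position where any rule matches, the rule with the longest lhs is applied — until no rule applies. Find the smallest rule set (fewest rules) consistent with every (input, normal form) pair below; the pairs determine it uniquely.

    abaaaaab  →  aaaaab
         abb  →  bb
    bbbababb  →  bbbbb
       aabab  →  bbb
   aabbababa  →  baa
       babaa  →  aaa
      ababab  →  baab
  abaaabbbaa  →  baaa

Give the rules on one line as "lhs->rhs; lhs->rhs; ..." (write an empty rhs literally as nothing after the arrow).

  | abaaaaab => bbaaaab => aaaaab
  | abb => bb
  | bbbababb => baababb => babbbb => bbbbb
  | aabab => abbb => bbb

aba->bb; abb->bb; bab->bb; bba->aa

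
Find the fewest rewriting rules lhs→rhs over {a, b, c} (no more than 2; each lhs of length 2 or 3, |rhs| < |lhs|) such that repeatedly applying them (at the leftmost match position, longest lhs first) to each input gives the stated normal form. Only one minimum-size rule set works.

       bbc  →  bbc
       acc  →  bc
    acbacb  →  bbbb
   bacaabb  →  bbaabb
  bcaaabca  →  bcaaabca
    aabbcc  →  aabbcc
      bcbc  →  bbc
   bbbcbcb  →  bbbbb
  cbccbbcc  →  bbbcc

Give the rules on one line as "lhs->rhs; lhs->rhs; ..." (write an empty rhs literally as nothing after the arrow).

  | bbc
  | acc => bc
  | acbacb => bbacb => bbbb
  | bacaabb => bbaabb

ac->b; cb->b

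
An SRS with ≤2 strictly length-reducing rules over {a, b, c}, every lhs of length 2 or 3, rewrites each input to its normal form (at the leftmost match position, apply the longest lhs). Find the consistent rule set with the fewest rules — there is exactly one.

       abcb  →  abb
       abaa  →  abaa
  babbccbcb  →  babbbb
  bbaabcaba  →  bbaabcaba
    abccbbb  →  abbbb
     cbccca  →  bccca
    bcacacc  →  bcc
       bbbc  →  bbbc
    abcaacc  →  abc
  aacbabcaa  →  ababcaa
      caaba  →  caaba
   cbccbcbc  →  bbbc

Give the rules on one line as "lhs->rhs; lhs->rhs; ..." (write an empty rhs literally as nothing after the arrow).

ac->; cb->b

  | abcb => abb
  | abaa
  | babbccbcb => babbcbcb => babbbcb => babbbb
  | bbaabcaba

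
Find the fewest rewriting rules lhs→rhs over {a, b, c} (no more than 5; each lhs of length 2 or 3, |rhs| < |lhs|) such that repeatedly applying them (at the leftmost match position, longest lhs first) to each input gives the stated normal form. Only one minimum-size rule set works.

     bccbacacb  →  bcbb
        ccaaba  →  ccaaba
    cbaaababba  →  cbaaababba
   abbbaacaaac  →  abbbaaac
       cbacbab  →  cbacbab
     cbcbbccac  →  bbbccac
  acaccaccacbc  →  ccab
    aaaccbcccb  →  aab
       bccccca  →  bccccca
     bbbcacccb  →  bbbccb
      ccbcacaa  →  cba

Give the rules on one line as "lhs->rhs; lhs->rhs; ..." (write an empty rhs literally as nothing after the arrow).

abc->aa; aca->; acc->; cbc->b

  | bccbacacb => bccbcb => bcbb
  | ccaaba
  | cbaaababba
  | abbbaacaaac => abbbaaac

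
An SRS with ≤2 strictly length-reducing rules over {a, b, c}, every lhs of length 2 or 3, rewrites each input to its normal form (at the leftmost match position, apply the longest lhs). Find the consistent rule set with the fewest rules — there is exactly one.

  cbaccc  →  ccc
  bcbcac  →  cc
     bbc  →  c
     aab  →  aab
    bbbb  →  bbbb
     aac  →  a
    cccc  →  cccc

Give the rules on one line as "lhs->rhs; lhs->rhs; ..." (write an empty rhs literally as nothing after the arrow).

  | cbaccc => cbcc => ccc
  | bcbcac => cbcac => ccac => cc
  | bbc => bc => c
  | aab

ac->; bc->c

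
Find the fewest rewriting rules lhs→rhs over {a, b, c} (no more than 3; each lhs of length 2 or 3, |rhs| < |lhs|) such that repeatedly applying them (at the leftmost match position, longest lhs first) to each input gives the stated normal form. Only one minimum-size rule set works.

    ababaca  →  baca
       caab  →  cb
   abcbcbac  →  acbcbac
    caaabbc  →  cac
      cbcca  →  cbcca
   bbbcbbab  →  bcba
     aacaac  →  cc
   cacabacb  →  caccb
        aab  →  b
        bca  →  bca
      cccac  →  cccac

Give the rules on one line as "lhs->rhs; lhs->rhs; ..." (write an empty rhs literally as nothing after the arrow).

aa->; ab->a; bb->b

  | ababaca => aabaca => baca
  | caab => cb
  | abcbcbac => acbcbac
  | caaabbc => cabbc => cabc => cac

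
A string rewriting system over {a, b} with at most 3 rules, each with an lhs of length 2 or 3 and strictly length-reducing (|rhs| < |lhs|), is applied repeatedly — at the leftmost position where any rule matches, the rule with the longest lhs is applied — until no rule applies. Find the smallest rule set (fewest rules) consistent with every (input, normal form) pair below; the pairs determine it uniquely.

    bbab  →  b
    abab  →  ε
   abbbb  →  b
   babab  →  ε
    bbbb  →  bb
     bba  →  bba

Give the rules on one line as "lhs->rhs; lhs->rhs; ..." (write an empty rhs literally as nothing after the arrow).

  | bbab => b
  | abab => ab => ε
  | abbbb => bbb => b
  | babab => ab => ε

ab->; bab->; bbb->b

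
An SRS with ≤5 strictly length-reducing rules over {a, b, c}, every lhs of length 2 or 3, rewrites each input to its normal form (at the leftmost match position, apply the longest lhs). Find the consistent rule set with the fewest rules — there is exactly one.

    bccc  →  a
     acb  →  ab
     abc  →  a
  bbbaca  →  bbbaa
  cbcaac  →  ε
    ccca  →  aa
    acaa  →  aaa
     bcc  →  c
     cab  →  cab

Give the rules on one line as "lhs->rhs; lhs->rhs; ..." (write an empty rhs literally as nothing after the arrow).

ac->a; bc->; caa->b; cc->a

  | bccc => cc => a
  | acb => ab
  | abc => a
  | bbbaca => bbbaa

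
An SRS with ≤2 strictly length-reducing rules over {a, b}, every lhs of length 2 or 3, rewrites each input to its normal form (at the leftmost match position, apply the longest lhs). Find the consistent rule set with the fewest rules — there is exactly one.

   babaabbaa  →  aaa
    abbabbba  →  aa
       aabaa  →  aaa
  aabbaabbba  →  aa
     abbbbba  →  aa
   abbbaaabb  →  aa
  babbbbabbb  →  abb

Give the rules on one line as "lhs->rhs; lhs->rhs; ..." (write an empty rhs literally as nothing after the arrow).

aab->a; ba->a

  | babaabbaa => abaabbaa => aaabbaa => aabaa => aaa
  | abbabbba => ababbba => aabbba => abba => aba => aa
  | aabaa => aaa
  | aabbaabbba => abaabbba => aaabbba => aabba => aba => aa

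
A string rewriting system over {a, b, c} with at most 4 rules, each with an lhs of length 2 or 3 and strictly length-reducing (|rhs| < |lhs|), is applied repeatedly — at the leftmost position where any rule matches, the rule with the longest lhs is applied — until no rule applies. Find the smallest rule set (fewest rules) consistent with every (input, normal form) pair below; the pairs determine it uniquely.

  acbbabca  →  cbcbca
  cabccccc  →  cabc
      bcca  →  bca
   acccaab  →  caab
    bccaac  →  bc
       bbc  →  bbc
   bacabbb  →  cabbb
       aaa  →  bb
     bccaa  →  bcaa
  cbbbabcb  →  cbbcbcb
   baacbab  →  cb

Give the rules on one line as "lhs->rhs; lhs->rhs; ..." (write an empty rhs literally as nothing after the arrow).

  | acbbabca => cbbabca => cbcbca
  | cabccccc => cabcccc => cabccc => cabcc => cabc
  | bcca => bca
  | acccaab => cccaab => ccaab => caab

aaa->bb; ac->c; ba->c; cc->c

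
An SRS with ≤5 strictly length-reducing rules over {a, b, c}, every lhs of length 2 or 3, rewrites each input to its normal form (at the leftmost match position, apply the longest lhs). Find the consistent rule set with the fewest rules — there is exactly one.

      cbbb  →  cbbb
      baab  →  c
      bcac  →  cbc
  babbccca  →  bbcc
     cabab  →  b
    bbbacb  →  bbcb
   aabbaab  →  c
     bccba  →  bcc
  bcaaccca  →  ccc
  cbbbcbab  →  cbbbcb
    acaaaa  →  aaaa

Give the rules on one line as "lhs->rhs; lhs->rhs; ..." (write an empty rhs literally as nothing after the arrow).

ab->c; ba->; bca->cb; ca->

  | cbbb
  | baab => ab => c
  | bcac => cbc
  | babbccca => bbccca => bbcc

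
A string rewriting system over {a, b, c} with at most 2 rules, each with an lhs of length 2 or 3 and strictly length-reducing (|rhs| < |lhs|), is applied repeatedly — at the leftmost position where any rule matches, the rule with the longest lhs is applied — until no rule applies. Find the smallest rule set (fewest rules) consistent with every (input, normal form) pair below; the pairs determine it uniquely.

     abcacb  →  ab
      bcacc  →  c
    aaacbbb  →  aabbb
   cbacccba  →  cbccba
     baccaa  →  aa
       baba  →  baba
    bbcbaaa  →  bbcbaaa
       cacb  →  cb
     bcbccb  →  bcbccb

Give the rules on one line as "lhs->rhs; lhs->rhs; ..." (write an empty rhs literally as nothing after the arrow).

  | abcacb => aacb => ab
  | bcacc => acc => c
  | aaacbbb => aabbb
  | cbacccba => cbccba

ac->; bca->a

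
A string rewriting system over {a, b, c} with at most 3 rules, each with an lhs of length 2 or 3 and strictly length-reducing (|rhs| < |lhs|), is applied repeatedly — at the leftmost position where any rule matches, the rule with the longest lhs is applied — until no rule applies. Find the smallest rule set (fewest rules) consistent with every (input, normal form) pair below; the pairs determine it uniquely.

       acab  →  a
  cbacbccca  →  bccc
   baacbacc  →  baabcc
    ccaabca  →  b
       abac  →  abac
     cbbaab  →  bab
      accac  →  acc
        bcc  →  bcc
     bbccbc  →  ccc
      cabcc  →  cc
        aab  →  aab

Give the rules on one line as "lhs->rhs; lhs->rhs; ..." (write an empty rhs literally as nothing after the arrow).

bb->; ca->b; cb->c

  | acab => abb => a
  | cbacbccca => cacbccca => bcbccca => bcccca => bcccb => bccc
  | baacbacc => baacacc => baabcc
  | ccaabca => cbabca => cabca => bbca => ca => b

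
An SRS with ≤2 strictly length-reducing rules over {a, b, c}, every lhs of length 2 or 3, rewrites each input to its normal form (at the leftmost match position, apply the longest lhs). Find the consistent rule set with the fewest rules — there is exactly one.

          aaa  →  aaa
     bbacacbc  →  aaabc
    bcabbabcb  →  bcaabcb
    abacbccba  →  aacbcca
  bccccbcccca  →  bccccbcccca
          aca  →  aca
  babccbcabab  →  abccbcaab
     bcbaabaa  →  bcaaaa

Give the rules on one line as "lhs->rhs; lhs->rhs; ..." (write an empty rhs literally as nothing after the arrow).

ba->a; cac->aa

  | aaa
  | bbacacbc => bacacbc => acacbc => aaabc
  | bcabbabcb => bcababcb => bcaabcb
  | abacbccba => aacbccba => aacbcca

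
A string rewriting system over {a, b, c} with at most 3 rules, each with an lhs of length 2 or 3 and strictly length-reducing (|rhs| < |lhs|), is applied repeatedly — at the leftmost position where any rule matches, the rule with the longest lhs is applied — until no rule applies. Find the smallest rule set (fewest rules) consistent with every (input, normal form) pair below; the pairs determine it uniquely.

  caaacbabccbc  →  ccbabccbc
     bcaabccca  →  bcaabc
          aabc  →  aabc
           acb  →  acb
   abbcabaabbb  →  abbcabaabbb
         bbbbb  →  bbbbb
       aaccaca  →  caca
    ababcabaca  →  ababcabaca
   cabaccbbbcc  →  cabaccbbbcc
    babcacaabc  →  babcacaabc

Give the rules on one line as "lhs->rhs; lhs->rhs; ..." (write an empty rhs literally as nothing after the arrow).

aaa->; aac->; cca->

  | caaacbabccbc => ccbabccbc
  | bcaabccca => bcaabc
  | aabc
  | acb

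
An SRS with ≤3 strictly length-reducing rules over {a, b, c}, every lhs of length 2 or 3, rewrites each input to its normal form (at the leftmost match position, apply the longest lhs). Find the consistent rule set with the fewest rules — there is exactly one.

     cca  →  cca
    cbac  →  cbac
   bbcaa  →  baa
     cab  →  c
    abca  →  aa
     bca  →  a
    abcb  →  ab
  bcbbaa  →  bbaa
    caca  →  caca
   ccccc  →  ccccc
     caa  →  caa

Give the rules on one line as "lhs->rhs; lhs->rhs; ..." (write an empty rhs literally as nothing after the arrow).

bc->; cab->c

  | cca
  | cbac
  | bbcaa => baa
  | cab => c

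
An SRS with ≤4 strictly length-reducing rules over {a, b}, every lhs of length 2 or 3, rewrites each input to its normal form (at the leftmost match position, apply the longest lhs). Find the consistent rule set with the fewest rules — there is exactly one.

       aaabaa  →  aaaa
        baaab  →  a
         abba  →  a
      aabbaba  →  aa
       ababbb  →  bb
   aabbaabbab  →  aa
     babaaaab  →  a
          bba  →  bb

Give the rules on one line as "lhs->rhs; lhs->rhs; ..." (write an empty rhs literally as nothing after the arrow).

  | aaabaa => aaaa
  | baaab => aab => a
  | abba => baa => a
  | aabbaba => abaaba => aaba => aa

ab->; abb->ba; ba->b; baa->a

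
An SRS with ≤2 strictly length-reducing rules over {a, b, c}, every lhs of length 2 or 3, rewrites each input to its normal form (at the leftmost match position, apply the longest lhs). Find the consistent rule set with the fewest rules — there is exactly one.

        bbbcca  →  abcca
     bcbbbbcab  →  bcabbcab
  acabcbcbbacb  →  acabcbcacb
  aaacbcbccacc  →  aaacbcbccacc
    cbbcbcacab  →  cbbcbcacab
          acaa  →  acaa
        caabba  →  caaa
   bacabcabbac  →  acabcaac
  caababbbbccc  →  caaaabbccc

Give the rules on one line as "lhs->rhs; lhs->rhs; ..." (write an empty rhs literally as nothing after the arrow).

ba->a; bbb->ab

  | bbbcca => abcca
  | bcbbbbcab => bcabbcab
  | acabcbcbbacb => acabcbcbacb => acabcbcacb
  | aaacbcbccacc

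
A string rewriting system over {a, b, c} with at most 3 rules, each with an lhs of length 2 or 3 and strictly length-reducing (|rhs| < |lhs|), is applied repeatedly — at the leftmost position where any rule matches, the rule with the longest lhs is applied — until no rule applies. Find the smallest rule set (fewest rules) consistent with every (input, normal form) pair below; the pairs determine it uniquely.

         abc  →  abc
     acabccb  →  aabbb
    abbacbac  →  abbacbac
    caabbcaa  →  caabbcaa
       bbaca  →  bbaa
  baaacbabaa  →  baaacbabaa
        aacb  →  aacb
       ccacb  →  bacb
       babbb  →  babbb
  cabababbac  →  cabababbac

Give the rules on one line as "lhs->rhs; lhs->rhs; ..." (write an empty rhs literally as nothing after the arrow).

  | abc
  | acabccb => aabccb => aabbb
  | abbacbac
  | caabbcaa

aca->aa; cc->b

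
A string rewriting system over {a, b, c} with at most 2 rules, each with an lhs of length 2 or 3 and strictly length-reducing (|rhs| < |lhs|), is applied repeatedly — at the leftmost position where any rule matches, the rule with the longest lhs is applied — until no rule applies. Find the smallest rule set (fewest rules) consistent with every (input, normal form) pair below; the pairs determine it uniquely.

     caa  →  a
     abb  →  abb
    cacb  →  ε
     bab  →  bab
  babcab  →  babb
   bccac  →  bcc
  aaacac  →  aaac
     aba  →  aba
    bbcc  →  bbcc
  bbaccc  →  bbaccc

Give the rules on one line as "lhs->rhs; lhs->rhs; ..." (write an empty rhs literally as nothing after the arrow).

ca->; cb->

  | caa => a
  | abb
  | cacb => cb => ε
  | bab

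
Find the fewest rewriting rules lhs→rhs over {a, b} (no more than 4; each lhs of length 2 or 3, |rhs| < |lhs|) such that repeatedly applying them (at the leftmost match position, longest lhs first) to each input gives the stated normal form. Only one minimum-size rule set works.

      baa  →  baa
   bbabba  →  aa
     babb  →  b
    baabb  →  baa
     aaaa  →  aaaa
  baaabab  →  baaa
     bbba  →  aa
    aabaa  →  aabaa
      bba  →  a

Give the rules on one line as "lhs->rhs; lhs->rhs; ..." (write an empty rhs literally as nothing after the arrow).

  | baa
  | bbabba => abba => aa
  | babb => b
  | baabb => baa

bab->; bb->; bbb->a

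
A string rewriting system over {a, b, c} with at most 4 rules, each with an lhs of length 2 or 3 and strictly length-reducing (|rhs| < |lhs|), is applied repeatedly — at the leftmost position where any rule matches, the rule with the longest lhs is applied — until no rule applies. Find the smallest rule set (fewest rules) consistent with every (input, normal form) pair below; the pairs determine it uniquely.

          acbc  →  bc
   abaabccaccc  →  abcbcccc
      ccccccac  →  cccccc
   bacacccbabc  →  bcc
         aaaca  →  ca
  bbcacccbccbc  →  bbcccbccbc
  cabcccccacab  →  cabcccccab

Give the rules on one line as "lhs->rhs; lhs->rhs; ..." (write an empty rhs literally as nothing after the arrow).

  | acbc => bc
  | abaabccaccc => abcbccaccc => abcbcccc
  | ccccccac => cccccc
  | bacacccbabc => bacccbabc => bccbabc => bccac => bcc

aa->c; ac->; bab->a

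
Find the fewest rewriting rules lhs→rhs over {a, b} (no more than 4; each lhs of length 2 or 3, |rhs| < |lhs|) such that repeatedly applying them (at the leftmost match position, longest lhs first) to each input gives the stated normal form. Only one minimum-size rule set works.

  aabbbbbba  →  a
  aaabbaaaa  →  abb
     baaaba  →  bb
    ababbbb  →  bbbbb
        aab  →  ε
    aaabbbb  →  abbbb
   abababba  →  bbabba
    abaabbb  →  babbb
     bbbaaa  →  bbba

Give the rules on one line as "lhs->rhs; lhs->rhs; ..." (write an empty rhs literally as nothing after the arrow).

  | aabbbbbba => aabbbbba => aabbbba => aabbba => aabba => aaba => aaa => a
  | aaabbaaaa => abbaaaa => abbaa => abb
  | baaaba => baba => bb
  | ababbbb => bbbbb

aa->; aab->aa; aba->b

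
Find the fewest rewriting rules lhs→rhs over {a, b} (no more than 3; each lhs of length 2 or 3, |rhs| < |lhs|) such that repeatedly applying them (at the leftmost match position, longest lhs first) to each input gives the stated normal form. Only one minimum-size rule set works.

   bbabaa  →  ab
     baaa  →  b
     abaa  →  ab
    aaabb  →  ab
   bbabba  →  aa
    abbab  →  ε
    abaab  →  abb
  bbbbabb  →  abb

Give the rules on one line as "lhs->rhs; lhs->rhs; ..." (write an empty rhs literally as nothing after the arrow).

  | bbabaa => abaa => aba => ab
  | baaa => baa => ba => b
  | abaa => aba => ab
  | aaabb => ab

aab->; ba->b; bba->a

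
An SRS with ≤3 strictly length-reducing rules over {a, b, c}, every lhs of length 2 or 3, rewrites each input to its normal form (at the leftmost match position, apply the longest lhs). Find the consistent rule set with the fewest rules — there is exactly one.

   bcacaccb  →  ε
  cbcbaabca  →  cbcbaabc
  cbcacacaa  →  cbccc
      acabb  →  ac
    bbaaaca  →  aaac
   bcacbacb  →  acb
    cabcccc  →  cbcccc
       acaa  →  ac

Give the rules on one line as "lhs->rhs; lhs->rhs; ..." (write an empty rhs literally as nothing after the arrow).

bb->; ca->c; ccb->b

  | bcacaccb => bccaccb => bccccb => bccb => bb => ε
  | cbcbaabca => cbcbaabc
  | cbcacacaa => cbccacaa => cbcccaa => cbccca => cbccc
  | acabb => acbb => ac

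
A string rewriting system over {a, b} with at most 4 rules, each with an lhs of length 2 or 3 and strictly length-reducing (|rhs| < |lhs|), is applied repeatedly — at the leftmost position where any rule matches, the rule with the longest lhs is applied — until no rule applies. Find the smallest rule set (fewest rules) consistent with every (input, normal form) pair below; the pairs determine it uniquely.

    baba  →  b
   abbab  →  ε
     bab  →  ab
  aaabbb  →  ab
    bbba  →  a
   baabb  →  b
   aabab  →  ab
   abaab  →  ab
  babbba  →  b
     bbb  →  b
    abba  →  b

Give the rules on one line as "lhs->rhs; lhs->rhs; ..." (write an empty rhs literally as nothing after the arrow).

aa->b; ba->a; bb->

  | baba => aba => aa => b
  | abbab => aab => bb => ε
  | bab => ab
  | aaabbb => babbb => abbb => ab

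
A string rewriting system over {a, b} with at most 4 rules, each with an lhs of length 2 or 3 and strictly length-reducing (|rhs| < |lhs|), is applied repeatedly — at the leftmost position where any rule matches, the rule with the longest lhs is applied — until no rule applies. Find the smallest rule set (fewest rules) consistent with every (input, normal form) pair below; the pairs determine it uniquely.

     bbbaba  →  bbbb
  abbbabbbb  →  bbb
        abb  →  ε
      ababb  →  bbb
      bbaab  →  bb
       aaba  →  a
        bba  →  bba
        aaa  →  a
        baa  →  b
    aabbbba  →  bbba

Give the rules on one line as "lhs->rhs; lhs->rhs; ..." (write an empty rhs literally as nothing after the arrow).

  | bbbaba => bbbb
  | abbbabbbb => babbbb => bbb
  | abb => ε
  | ababb => bbb

aa->; aab->; aba->b; abb->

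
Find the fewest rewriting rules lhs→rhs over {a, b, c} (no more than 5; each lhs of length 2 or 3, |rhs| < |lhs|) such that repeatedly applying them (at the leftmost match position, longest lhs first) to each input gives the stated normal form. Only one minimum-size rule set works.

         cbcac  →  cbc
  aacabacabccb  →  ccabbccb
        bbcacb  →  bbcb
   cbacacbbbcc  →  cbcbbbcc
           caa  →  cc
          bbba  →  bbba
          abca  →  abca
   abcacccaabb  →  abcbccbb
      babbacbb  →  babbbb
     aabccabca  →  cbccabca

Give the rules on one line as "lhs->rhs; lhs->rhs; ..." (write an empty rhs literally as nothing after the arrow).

  | cbcac => cbc
  | aacabacabccb => ccabacabccb => ccabbccb
  | bbcacb => bbcb
  | cbacacbbbcc => cbcbbbcc

aa->c; ac->; aca->; acc->b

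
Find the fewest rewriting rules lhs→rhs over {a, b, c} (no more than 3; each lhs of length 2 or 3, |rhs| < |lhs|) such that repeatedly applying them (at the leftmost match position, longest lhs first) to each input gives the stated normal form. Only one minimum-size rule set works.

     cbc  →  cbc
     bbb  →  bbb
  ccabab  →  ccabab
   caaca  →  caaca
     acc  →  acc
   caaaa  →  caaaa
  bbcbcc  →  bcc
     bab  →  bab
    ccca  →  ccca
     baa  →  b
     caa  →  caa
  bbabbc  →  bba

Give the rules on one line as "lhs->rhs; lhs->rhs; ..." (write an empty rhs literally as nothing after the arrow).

baa->b; bbc->

  | cbc
  | bbb
  | ccabab
  | caaca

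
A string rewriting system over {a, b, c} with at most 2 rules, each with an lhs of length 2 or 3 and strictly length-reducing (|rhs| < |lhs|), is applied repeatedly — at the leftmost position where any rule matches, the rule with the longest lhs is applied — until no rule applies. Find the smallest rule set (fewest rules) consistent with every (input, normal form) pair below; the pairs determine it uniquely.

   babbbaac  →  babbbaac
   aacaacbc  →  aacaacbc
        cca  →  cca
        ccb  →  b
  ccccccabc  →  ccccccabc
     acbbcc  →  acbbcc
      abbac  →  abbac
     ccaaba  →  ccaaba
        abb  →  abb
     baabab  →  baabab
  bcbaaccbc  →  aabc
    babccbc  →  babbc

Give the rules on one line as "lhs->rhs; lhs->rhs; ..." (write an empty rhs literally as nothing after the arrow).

bcb->; ccb->b

  | babbbaac
  | aacaacbc
  | cca
  | ccb => b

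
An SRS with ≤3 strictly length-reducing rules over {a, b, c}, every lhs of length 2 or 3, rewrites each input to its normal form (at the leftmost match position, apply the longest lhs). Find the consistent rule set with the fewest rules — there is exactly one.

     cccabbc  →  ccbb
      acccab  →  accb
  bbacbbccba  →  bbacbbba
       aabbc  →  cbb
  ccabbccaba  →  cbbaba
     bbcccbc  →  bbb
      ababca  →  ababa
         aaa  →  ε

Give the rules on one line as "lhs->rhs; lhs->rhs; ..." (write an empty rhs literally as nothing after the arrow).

  | cccabbc => ccbbc => ccbb
  | acccab => accb
  | bbacbbccba => bbacbbcba => bbacbbba
  | aabbc => cbbc => cbb

aa->c; bc->b; ca->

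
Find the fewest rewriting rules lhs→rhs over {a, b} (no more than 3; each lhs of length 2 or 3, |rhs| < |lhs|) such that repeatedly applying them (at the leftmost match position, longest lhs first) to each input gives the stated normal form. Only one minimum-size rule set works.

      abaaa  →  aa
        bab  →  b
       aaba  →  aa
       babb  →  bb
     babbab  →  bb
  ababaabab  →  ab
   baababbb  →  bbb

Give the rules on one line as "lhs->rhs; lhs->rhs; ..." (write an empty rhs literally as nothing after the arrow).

  | abaaa => aa
  | bab => b
  | aaba => aa
  | babb => bb

ba->; baa->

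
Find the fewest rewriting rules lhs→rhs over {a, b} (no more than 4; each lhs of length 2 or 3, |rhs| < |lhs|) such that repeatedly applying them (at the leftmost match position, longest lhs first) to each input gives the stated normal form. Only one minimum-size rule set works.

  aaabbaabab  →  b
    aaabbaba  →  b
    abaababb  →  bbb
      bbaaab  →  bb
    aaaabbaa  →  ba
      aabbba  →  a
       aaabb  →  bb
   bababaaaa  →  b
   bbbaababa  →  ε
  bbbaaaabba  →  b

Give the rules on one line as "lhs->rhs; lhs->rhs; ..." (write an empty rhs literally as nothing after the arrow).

  | aaabbaabab => abbaabab => bbaabab => ababab => babab => aab => b
  | aaabbaba => abbaba => bbaba => abba => bba => ab => b
  | abaababb => baababb => bbabb => abbb => bbb
  | bbaaab => abaab => baab => bb

aa->; ab->b; bab->a; bba->ab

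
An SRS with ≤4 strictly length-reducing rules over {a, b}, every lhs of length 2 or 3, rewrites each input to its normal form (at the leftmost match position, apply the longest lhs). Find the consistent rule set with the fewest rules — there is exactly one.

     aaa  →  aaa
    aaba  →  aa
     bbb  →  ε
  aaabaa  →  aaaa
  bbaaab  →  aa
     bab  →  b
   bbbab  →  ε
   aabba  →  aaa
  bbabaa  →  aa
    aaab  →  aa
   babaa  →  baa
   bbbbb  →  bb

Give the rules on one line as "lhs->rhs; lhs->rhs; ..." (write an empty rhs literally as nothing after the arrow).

ab->; abb->a; bba->a; bbb->

  | aaa
  | aaba => aa
  | bbb => ε
  | aaabaa => aaaa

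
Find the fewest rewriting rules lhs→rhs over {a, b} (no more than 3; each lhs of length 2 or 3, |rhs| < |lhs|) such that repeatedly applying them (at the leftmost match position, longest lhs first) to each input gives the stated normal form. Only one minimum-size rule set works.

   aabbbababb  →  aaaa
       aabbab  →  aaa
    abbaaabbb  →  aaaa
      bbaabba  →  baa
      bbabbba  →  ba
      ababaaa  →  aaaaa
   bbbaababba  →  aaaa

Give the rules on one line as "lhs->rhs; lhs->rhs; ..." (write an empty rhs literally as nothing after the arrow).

ab->a; bba->b; bbb->

  | aabbbababb => aabbababb => aabababb => aaababb => aaaabb => aaaab => aaaa
  | aabbab => aabab => aaab => aaa
  | abbaaabbb => abaaabbb => aaaabbb => aaaabb => aaaab => aaaa
  | bbaabba => babba => baba => baa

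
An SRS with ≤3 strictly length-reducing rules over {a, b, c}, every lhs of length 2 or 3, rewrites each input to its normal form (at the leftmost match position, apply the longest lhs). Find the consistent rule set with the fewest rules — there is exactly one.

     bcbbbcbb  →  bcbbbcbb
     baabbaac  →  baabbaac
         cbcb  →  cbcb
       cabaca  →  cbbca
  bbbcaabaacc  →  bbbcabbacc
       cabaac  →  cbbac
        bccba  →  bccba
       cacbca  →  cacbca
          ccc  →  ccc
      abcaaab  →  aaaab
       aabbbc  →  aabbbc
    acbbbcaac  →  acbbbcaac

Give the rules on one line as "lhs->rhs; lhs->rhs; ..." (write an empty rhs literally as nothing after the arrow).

  | bcbbbcbb
  | baabbaac
  | cbcb
  | cabaca => cbbca

aba->bb; abc->a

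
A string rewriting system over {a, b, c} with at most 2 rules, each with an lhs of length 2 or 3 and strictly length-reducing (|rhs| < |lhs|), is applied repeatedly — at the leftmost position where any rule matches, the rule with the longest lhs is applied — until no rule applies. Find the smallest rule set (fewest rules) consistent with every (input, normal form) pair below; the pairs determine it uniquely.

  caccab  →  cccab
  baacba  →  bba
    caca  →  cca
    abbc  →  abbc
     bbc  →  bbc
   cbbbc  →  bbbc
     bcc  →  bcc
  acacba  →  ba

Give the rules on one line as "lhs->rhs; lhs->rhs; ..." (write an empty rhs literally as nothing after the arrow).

ac->c; cb->b

  | caccab => cccab
  | baacba => bacba => bcba => bba
  | caca => cca
  | abbc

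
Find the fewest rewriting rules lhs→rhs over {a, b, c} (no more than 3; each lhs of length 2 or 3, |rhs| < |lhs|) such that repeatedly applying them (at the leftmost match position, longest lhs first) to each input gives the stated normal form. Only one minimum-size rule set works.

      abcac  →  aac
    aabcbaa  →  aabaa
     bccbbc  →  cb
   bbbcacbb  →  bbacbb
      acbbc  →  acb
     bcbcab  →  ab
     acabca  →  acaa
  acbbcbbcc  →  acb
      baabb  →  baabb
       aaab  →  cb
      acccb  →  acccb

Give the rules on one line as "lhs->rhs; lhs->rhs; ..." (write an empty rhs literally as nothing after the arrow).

  | abcac => aac
  | aabcbaa => aabaa
  | bccbbc => cbbc => cb
  | bbbcacbb => bbacbb

aaa->c; bc->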